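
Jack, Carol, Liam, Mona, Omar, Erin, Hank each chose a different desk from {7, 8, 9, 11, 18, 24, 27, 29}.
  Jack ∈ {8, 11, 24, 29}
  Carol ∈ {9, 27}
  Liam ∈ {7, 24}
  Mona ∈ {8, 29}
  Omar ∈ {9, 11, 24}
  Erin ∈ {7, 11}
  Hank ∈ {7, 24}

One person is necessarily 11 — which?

Erin

The 7 variables together cover exactly {7, 8, 9, 11, 24, 27, 29} — 7 values for 7 variables — and 27 appears only in Carol's list, so Carol = 27.
Among the 6 still-open variables, 9 fits only Omar (and all 6 values in {7, 8, 9, 11, 24, 29} must be used), so Omar = 9.
Liam and Hank share exactly the 2 values {7, 24}; by pigeonhole those values go to them, so strike 7, 24 from Jack, Erin.
So 11 goes to Erin.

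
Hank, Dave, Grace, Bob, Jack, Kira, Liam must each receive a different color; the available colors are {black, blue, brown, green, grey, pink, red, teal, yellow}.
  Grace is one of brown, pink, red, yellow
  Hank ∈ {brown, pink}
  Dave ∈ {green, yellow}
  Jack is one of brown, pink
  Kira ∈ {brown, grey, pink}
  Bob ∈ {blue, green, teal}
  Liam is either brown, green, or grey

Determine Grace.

red

Hank and Jack between them cover only {brown, pink} — a naked pair. Remove those values from Grace, Kira, Liam.
That leaves Kira = grey. So Liam can't be grey.
That leaves Liam = green. Strike green from Dave, Bob.
Dave has just one choice, so Dave = yellow. Strike yellow from Grace.
So Grace = red.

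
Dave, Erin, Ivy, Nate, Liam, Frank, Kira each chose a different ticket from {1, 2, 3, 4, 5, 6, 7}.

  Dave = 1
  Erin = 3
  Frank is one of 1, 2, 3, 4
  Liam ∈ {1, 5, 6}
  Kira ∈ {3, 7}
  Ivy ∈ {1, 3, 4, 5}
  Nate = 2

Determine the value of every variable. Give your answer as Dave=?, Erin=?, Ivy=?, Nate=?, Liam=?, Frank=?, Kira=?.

Dave must be 1 (only option left). Remove 1 from Ivy, Liam, Frank.
Erin has just one choice, so Erin = 3. So Ivy, Frank, Kira can't be 3.
Nate has just one choice, so Nate = 2. So Frank can't be 2.
Frank has just one choice, so Frank = 4. Remove 4 from Ivy.
Kira must be 7 (only option left).
Ivy must be 5 (only option left). Eliminate 5 elsewhere: Liam.
Liam's domain is down to {6}, so Liam = 6.

Dave=1, Erin=3, Ivy=5, Nate=2, Liam=6, Frank=4, Kira=7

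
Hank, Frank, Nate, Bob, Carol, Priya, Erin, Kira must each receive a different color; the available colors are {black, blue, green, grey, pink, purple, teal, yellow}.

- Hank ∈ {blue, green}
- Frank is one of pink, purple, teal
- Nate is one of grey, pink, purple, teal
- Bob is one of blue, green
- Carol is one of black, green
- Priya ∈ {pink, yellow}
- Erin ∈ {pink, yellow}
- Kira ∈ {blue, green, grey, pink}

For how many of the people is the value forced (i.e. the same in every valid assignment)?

2

The 8 variables draw from only 8 values {black, blue, green, grey, pink, purple, teal, yellow}, so each is used; only Carol can be black, hence Carol = black.
The 2 variables Hank and Bob are confined to {blue, green}, which locks those values in; drop them from Kira.
Priya and Erin share exactly the 2 values {pink, yellow}; by pigeonhole those values go to them, so strike pink, yellow from Frank, Nate, Kira.
That leaves Kira = grey. Eliminate grey elsewhere: Nate.
Determined: Carol=black, Kira=grey. The other people each still have more than one consistent value. That makes 2.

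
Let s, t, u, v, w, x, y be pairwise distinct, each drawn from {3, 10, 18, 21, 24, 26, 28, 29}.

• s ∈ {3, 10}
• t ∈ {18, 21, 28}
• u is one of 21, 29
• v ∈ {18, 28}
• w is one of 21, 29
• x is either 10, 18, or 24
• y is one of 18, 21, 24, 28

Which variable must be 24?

y

The 7 variables draw from only 7 values {3, 10, 18, 21, 24, 28, 29}, so each is used; only s can be 3, hence s = 3.
The 6 still-open variables draw from only 6 values {10, 18, 21, 24, 28, 29}, so each is used; only x can be 10, hence x = 10.
The 5 still-open variables draw from only 5 values {18, 21, 24, 28, 29}, so each is used; only y can be 24, hence y = 24.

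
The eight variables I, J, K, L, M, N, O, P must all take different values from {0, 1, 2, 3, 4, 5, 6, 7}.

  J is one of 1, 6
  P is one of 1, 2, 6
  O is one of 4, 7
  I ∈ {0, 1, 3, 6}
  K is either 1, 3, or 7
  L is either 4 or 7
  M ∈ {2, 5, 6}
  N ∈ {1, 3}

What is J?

6

The 8 variables draw from only 8 values {0, 1, 2, 3, 4, 5, 6, 7}, so each is used; only I can be 0, hence I = 0.
The 7 still-open variables together cover exactly {1, 2, 3, 4, 5, 6, 7} — 7 values for 7 variables — and 5 appears only in M's list, so M = 5.
The 6 still-open variables draw from only 6 values {1, 2, 3, 4, 6, 7}, so each is used; only P can be 2, hence P = 2.
Among the 5 still-open variables, 6 fits only J (and all 5 values in {1, 3, 4, 6, 7} must be used), so J = 6.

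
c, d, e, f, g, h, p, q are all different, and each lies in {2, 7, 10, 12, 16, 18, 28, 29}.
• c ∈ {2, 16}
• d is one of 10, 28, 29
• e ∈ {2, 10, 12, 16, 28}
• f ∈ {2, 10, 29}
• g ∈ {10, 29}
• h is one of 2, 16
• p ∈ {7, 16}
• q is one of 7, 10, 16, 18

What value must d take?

28

The 8 variables together cover exactly {2, 7, 10, 12, 16, 18, 28, 29} — 8 values for 8 variables — and 12 appears only in e's list, so e = 12.
Among the 7 still-open variables, 18 fits only q (and all 7 values in {2, 7, 10, 16, 18, 28, 29} must be used), so q = 18.
Among the 6 still-open variables, 7 fits only p (and all 6 values in {2, 7, 10, 16, 28, 29} must be used), so p = 7.
Among the 5 still-open variables, 28 fits only d (and all 5 values in {2, 10, 16, 28, 29} must be used), so d = 28.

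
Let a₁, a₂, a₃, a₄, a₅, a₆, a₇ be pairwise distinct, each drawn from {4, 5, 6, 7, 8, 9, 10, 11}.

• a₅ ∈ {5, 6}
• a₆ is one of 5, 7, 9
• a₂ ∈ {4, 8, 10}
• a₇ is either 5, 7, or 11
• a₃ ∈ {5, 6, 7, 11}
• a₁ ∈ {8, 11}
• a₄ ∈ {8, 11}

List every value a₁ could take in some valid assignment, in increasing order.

a₁ and a₄ share exactly the 2 values {8, 11}; by pigeonhole those values go to them, so strike 8, 11 from a₂, a₃, a₇.
The 3 variables a₃, a₅, a₇ are confined to {5, 6, 7}, which locks those values in; drop them from a₆.
That leaves a₆ = 9.
No further eliminations apply; a₁ can still be any of 8, 11.

8, 11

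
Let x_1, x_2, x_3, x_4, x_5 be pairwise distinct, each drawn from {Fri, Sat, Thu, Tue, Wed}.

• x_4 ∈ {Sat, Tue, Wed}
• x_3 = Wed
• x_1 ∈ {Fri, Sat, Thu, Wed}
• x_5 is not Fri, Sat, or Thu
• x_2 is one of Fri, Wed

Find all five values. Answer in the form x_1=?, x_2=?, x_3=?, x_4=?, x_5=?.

x_3's domain is down to {Wed}, so x_3 = Wed. So x_1, x_2, x_4, x_5 can't be Wed.
x_5's domain is down to {Tue}, so x_5 = Tue. Strike Tue from x_4.
x_2's domain is down to {Fri}, so x_2 = Fri. So x_1 can't be Fri.
x_4 must be Sat (only option left). So x_1 can't be Sat.
x_1 has just one choice, so x_1 = Thu.

x_1=Thu, x_2=Fri, x_3=Wed, x_4=Sat, x_5=Tue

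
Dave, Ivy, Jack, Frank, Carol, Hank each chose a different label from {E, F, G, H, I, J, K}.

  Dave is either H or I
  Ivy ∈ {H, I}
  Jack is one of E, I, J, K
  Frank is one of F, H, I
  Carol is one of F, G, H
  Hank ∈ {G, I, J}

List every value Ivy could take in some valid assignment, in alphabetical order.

H, I

Dave and Ivy share exactly the 2 values {H, I}; by pigeonhole those values go to them, so strike H, I from Jack, Frank, Carol, Hank.
Frank's domain is down to {F}, so Frank = F. Remove F from Carol.
Carol's domain is down to {G}, so Carol = G. Eliminate G elsewhere: Hank.
That leaves Hank = J. Strike J from Jack.
No further eliminations apply; Ivy can still be any of H, I.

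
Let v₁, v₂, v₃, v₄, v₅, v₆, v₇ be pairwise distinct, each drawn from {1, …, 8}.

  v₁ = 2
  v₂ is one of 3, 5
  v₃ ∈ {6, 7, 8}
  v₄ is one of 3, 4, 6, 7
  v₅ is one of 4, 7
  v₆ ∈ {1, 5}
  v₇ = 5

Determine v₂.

v₁'s domain is down to {2}, so v₁ = 2.
That leaves v₇ = 5. Remove 5 from v₂, v₆.
So v₂ = 3.

3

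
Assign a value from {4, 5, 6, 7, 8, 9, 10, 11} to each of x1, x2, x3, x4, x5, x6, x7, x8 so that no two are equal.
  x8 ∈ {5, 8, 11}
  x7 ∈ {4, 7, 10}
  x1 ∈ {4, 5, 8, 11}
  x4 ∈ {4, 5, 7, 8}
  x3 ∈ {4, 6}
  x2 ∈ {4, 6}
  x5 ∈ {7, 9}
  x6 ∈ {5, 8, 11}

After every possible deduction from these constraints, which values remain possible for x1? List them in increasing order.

Among the 8 variables, 9 fits only x5 (and all 8 values in {4, 5, 6, 7, 8, 9, 10, 11} must be used), so x5 = 9.
The 7 still-open variables draw from only 7 values {4, 5, 6, 7, 8, 10, 11}, so each is used; only x7 can be 10, hence x7 = 10.
The 6 still-open variables together cover exactly {4, 5, 6, 7, 8, 11} — 6 values for 6 variables — and 7 appears only in x4's list, so x4 = 7.
The 2 variables x2 and x3 are confined to {4, 6}, which locks those values in; drop them from x1.
No further eliminations apply; x1 can still be any of 5, 8, 11.

5, 8, 11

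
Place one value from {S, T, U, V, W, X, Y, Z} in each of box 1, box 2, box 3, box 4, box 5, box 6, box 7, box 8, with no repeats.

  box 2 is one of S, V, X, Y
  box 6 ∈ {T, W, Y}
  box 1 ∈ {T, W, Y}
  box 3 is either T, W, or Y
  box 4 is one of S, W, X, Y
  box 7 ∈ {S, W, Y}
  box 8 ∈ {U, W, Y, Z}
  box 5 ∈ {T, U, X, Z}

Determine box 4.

The 8 variables together cover exactly {S, T, U, V, W, X, Y, Z} — 8 values for 8 variables — and V appears only in box 2's list, so box 2 = V.
box 1, box 3, box 6 share exactly the 3 values {T, W, Y}; by pigeonhole those values go to them, so strike T, W, Y from box 4, box 5, box 7, box 8.
That leaves box 7 = S. Eliminate S elsewhere: box 4.
So box 4 = X.

X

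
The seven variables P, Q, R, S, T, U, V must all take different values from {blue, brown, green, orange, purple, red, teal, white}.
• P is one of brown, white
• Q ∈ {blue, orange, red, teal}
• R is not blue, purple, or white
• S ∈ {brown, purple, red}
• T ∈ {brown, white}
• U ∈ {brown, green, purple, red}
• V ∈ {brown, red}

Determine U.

The 2 variables P and T are confined to {brown, white}, which locks those values in; drop them from R, S, U, V.
That leaves V = red. Remove red from Q, R, S, U.
S must be purple (only option left). Eliminate purple elsewhere: U.
So U = green.

green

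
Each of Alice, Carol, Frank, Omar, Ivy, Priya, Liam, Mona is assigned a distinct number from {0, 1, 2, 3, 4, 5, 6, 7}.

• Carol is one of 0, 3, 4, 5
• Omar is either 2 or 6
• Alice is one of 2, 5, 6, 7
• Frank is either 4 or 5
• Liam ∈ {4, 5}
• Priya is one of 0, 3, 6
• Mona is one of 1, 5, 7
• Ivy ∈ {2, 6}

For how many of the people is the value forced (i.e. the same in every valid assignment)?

Among the 8 variables, 1 fits only Mona (and all 8 values in {0, 1, 2, 3, 4, 5, 6, 7} must be used), so Mona = 1.
The 7 still-open variables together cover exactly {0, 2, 3, 4, 5, 6, 7} — 7 values for 7 variables — and 7 appears only in Alice's list, so Alice = 7.
The 2 variables Frank and Liam are confined to {4, 5}, which locks those values in; drop them from Carol.
Omar and Ivy share exactly the 2 values {2, 6}; by pigeonhole those values go to them, so strike 2, 6 from Priya.
Determined: Alice=7, Mona=1. The other people each still have more than one consistent value. That makes 2.

2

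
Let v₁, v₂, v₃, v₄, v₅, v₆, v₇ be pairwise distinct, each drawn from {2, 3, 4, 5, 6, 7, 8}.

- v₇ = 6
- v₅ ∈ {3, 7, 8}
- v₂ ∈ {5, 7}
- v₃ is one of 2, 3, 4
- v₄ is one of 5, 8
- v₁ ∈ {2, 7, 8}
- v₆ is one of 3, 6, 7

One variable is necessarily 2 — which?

v₁

v₇ has just one choice, so v₇ = 6. So v₆ can't be 6.
Among the 6 still-open variables, 4 fits only v₃ (and all 6 values in {2, 3, 4, 5, 7, 8} must be used), so v₃ = 4.
Among the 5 still-open variables, 2 fits only v₁ (and all 5 values in {2, 3, 5, 7, 8} must be used), so v₁ = 2.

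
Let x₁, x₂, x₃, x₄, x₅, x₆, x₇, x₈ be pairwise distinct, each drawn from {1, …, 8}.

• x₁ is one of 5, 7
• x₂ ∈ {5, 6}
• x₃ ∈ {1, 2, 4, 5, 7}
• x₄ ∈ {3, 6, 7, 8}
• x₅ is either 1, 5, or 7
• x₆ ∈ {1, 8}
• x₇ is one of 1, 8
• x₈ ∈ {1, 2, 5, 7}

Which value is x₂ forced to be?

The 8 variables together cover exactly {1, 2, 3, 4, 5, 6, 7, 8} — 8 values for 8 variables — and 3 appears only in x₄'s list, so x₄ = 3.
The 7 still-open variables draw from only 7 values {1, 2, 4, 5, 6, 7, 8}, so each is used; only x₃ can be 4, hence x₃ = 4.
Among the 6 still-open variables, 2 fits only x₈ (and all 6 values in {1, 2, 5, 6, 7, 8} must be used), so x₈ = 2.
The 5 still-open variables draw from only 5 values {1, 5, 6, 7, 8}, so each is used; only x₂ can be 6, hence x₂ = 6.

6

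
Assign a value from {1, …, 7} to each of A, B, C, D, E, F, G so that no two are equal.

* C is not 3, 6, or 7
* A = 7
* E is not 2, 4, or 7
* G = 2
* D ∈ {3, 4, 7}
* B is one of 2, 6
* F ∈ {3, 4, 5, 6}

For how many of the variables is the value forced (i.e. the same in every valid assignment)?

3

A has just one choice, so A = 7. Eliminate 7 elsewhere: D.
G's domain is down to {2}, so G = 2. Remove 2 from B, C.
B has just one choice, so B = 6. Eliminate 6 elsewhere: E, F.
Determined: A=7, B=6, G=2. The other variables each still have more than one consistent value. That makes 3.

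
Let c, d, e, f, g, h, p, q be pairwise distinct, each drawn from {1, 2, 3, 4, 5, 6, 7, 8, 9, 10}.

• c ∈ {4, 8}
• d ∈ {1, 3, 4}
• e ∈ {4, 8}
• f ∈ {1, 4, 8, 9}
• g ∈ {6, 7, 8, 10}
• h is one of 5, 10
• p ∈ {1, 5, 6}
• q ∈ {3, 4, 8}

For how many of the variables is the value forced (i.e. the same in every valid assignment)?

3

The 2 variables c and e are confined to {4, 8}, which locks those values in; drop them from d, f, g, q.
That leaves q = 3. Remove 3 from d.
d's domain is down to {1}, so d = 1. So f, p can't be 1.
f has just one choice, so f = 9.
Determined: d=1, f=9, q=3. The other variables each still have more than one consistent value. That makes 3.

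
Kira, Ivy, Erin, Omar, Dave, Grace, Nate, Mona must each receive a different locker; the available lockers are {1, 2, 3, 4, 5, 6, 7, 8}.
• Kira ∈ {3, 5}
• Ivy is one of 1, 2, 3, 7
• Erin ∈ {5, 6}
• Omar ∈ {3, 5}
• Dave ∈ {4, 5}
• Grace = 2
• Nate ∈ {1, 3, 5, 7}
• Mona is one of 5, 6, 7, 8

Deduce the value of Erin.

Grace must be 2 (only option left). Remove 2 from Ivy.
Among the 7 still-open variables, 4 fits only Dave (and all 7 values in {1, 3, 4, 5, 6, 7, 8} must be used), so Dave = 4.
Among the 6 still-open variables, 8 fits only Mona (and all 6 values in {1, 3, 5, 6, 7, 8} must be used), so Mona = 8.
The 5 still-open variables together cover exactly {1, 3, 5, 6, 7} — 5 values for 5 variables — and 6 appears only in Erin's list, so Erin = 6.

6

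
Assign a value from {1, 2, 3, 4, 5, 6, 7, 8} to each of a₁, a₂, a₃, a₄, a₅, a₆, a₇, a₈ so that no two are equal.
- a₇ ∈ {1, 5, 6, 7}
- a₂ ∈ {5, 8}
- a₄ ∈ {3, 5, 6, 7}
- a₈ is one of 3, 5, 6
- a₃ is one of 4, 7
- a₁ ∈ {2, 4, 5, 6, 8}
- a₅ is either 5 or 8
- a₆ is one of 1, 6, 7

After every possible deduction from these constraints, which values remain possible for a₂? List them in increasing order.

5, 8

The 8 variables draw from only 8 values {1, 2, 3, 4, 5, 6, 7, 8}, so each is used; only a₁ can be 2, hence a₁ = 2.
Among the 7 still-open variables, 4 fits only a₃ (and all 7 values in {1, 3, 4, 5, 6, 7, 8} must be used), so a₃ = 4.
a₂ and a₅ between them cover only {5, 8} — a naked pair. Remove those values from a₄, a₇, a₈.
No further eliminations apply; a₂ can still be any of 5, 8.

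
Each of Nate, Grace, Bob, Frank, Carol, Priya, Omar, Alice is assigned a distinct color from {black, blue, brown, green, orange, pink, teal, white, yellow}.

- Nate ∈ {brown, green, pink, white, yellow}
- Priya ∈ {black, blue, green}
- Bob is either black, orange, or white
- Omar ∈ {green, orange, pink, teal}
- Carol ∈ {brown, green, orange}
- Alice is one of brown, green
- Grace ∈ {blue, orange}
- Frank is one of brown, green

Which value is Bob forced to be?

white

Frank and Alice share exactly the 2 values {brown, green}; by pigeonhole those values go to them, so strike brown, green from Nate, Carol, Priya, Omar.
That leaves Carol = orange. Eliminate orange elsewhere: Grace, Bob, Omar.
Grace's domain is down to {blue}, so Grace = blue. Strike blue from Priya.
Priya must be black (only option left). Remove black from Bob.
So Bob = white.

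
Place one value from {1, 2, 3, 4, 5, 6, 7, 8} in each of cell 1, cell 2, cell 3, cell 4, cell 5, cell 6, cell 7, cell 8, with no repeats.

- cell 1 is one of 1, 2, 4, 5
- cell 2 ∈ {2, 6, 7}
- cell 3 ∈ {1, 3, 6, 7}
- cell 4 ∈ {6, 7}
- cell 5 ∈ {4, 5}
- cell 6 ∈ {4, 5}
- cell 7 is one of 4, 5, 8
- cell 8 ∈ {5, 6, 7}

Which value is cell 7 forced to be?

The 8 variables together cover exactly {1, 2, 3, 4, 5, 6, 7, 8} — 8 values for 8 variables — and 3 appears only in cell 3's list, so cell 3 = 3.
Among the 7 still-open variables, 1 fits only cell 1 (and all 7 values in {1, 2, 4, 5, 6, 7, 8} must be used), so cell 1 = 1.
The 6 still-open variables draw from only 6 values {2, 4, 5, 6, 7, 8}, so each is used; only cell 2 can be 2, hence cell 2 = 2.
The 5 still-open variables together cover exactly {4, 5, 6, 7, 8} — 5 values for 5 variables — and 8 appears only in cell 7's list, so cell 7 = 8.

8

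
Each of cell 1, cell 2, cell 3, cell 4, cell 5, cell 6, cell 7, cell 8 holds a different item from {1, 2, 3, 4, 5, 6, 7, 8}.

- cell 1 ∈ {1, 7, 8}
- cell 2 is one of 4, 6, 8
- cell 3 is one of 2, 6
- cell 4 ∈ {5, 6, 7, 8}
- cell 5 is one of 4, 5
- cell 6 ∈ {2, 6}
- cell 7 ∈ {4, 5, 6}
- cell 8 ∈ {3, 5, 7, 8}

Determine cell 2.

8

The 8 variables draw from only 8 values {1, 2, 3, 4, 5, 6, 7, 8}, so each is used; only cell 1 can be 1, hence cell 1 = 1.
The 7 still-open variables draw from only 7 values {2, 3, 4, 5, 6, 7, 8}, so each is used; only cell 8 can be 3, hence cell 8 = 3.
The 6 still-open variables together cover exactly {2, 4, 5, 6, 7, 8} — 6 values for 6 variables — and 7 appears only in cell 4's list, so cell 4 = 7.
Among the 5 still-open variables, 8 fits only cell 2 (and all 5 values in {2, 4, 5, 6, 8} must be used), so cell 2 = 8.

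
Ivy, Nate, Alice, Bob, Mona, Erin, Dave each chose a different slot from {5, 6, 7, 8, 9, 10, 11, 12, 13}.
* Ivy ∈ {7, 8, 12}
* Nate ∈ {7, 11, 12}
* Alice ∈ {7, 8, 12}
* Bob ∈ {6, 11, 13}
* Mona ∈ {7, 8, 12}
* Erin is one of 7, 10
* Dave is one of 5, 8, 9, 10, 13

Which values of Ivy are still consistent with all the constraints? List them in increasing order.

7, 8, 12

Ivy, Alice, Mona between them cover only {7, 8, 12} — a naked triple. Remove those values from Nate, Erin, Dave.
That leaves Nate = 11. Eliminate 11 elsewhere: Bob.
Erin has just one choice, so Erin = 10. Remove 10 from Dave.
No further eliminations apply; Ivy can still be any of 7, 8, 12.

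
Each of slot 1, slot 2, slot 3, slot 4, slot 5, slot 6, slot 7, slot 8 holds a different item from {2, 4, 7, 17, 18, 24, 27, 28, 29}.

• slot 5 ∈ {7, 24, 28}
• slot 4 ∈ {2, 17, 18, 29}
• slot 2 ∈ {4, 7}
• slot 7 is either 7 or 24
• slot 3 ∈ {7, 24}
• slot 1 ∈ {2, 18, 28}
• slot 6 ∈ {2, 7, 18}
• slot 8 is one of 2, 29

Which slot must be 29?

slot 8

The 8 variables together cover exactly {2, 4, 7, 17, 18, 24, 28, 29} — 8 values for 8 variables — and 4 appears only in slot 2's list, so slot 2 = 4.
The 7 still-open variables together cover exactly {2, 7, 17, 18, 24, 28, 29} — 7 values for 7 variables — and 17 appears only in slot 4's list, so slot 4 = 17.
The 6 still-open variables draw from only 6 values {2, 7, 18, 24, 28, 29}, so each is used; only slot 8 can be 29, hence slot 8 = 29.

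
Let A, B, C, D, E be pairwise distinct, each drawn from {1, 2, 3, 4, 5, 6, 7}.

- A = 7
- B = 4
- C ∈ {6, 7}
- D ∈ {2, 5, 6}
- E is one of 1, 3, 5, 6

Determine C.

A has just one choice, so A = 7. Remove 7 from C.
So C = 6.

6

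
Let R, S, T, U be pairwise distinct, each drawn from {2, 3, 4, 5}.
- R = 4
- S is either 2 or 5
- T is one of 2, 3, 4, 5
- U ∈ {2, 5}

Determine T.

3

R must be 4 (only option left). Remove 4 from T.
The 3 still-open variables together cover exactly {2, 3, 5} — 3 values for 3 variables — and 3 appears only in T's list, so T = 3.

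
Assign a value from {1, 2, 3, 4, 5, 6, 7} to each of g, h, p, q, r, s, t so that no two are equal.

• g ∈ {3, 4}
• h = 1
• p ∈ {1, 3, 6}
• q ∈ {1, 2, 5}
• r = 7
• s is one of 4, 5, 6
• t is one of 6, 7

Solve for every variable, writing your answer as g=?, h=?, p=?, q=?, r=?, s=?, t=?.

h's domain is down to {1}, so h = 1. Remove 1 from p, q.
r must be 7 (only option left). So t can't be 7.
t must be 6 (only option left). Remove 6 from p, s.
p has just one choice, so p = 3. So g can't be 3.
That leaves g = 4. So s can't be 4.
s must be 5 (only option left). So q can't be 5.
That leaves q = 2.

g=4, h=1, p=3, q=2, r=7, s=5, t=6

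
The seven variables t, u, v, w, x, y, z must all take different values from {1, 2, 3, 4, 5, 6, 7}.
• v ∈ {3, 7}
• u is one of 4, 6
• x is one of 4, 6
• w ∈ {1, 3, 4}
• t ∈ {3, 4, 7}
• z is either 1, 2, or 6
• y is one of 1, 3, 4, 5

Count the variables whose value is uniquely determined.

The 7 variables together cover exactly {1, 2, 3, 4, 5, 6, 7} — 7 values for 7 variables — and 2 appears only in z's list, so z = 2.
The 6 still-open variables draw from only 6 values {1, 3, 4, 5, 6, 7}, so each is used; only y can be 5, hence y = 5.
The 5 still-open variables together cover exactly {1, 3, 4, 6, 7} — 5 values for 5 variables — and 1 appears only in w's list, so w = 1.
u and x share exactly the 2 values {4, 6}; by pigeonhole those values go to them, so strike 4, 6 from t.
Determined: w=1, y=5, z=2. The other variables each still have more than one consistent value. That makes 3.

3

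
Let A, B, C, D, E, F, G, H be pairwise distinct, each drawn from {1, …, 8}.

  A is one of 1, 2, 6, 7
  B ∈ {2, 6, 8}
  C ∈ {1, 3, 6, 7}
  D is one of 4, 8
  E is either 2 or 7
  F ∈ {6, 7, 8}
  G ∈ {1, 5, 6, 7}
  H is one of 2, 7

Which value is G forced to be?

5

The 8 variables together cover exactly {1, 2, 3, 4, 5, 6, 7, 8} — 8 values for 8 variables — and 3 appears only in C's list, so C = 3.
Among the 7 still-open variables, 4 fits only D (and all 7 values in {1, 2, 4, 5, 6, 7, 8} must be used), so D = 4.
The 6 still-open variables together cover exactly {1, 2, 5, 6, 7, 8} — 6 values for 6 variables — and 5 appears only in G's list, so G = 5.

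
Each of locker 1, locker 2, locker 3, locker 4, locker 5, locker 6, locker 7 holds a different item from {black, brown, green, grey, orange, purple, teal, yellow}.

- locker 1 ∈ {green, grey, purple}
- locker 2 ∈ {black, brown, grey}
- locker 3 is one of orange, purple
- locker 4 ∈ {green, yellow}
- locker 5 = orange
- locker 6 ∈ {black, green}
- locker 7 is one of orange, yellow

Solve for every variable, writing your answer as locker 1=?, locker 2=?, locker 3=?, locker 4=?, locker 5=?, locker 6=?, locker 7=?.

locker 5 has just one choice, so locker 5 = orange. Eliminate orange elsewhere: locker 3, locker 7.
locker 7 must be yellow (only option left). So locker 4 can't be yellow.
locker 3's domain is down to {purple}, so locker 3 = purple. Strike purple from locker 1.
locker 4's domain is down to {green}, so locker 4 = green. Remove green from locker 1, locker 6.
locker 6 must be black (only option left). Eliminate black elsewhere: locker 2.
locker 1's domain is down to {grey}, so locker 1 = grey. Eliminate grey elsewhere: locker 2.
locker 2 must be brown (only option left).

locker 1=grey, locker 2=brown, locker 3=purple, locker 4=green, locker 5=orange, locker 6=black, locker 7=yellow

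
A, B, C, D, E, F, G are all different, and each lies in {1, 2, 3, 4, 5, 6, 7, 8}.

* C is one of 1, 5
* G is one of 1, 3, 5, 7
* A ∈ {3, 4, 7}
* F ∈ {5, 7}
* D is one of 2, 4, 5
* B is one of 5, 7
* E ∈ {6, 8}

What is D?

B and F between them cover only {5, 7} — a naked pair. Remove those values from A, C, D, G.
That leaves C = 1. Remove 1 from G.
G's domain is down to {3}, so G = 3. Strike 3 from A.
That leaves A = 4. Strike 4 from D.
So D = 2.

2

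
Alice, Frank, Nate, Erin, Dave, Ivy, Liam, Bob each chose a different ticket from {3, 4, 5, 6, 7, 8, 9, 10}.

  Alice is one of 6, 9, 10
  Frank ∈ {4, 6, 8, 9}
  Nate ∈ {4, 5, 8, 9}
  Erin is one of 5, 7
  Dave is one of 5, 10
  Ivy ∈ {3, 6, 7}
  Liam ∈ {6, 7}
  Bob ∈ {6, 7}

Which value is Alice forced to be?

9

The 8 variables draw from only 8 values {3, 4, 5, 6, 7, 8, 9, 10}, so each is used; only Ivy can be 3, hence Ivy = 3.
The 2 variables Liam and Bob are confined to {6, 7}, which locks those values in; drop them from Alice, Frank, Erin.
Erin's domain is down to {5}, so Erin = 5. Remove 5 from Nate, Dave.
That leaves Dave = 10. Remove 10 from Alice.
So Alice = 9.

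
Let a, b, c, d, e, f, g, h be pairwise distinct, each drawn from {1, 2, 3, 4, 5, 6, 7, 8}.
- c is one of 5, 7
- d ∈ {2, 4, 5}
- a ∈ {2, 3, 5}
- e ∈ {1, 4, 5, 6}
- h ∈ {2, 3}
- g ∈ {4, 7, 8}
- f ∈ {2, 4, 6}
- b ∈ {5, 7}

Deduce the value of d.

4

The 8 variables draw from only 8 values {1, 2, 3, 4, 5, 6, 7, 8}, so each is used; only e can be 1, hence e = 1.
Among the 7 still-open variables, 6 fits only f (and all 7 values in {2, 3, 4, 5, 6, 7, 8} must be used), so f = 6.
The 6 still-open variables draw from only 6 values {2, 3, 4, 5, 7, 8}, so each is used; only g can be 8, hence g = 8.
Among the 5 still-open variables, 4 fits only d (and all 5 values in {2, 3, 4, 5, 7} must be used), so d = 4.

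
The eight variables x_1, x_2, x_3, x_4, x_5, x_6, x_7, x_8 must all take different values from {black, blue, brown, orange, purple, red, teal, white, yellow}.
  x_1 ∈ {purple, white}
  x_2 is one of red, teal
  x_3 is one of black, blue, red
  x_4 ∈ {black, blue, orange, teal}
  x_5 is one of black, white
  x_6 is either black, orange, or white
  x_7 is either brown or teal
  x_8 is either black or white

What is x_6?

orange

The 8 variables together cover exactly {black, blue, brown, orange, purple, red, teal, white} — 8 values for 8 variables — and brown appears only in x_7's list, so x_7 = brown.
The 7 still-open variables together cover exactly {black, blue, orange, purple, red, teal, white} — 7 values for 7 variables — and purple appears only in x_1's list, so x_1 = purple.
The 2 variables x_5 and x_8 are confined to {black, white}, which locks those values in; drop them from x_3, x_4, x_6.
So x_6 = orange.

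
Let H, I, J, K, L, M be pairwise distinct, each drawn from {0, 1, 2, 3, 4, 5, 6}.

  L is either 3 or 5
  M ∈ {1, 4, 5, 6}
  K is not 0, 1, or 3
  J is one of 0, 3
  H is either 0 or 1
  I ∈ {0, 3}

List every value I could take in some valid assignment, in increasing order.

0, 3

The 2 variables I and J are confined to {0, 3}, which locks those values in; drop them from H, L.
H must be 1 (only option left). Strike 1 from M.
L's domain is down to {5}, so L = 5. Remove 5 from K, M.
No further eliminations apply; I can still be any of 0, 3.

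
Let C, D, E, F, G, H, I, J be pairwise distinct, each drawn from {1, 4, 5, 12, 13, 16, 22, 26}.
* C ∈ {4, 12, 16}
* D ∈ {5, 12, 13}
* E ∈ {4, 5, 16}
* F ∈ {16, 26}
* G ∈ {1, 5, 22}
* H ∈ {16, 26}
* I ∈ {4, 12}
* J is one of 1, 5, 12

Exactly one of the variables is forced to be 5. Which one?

E

Among the 8 variables, 13 fits only D (and all 8 values in {1, 4, 5, 12, 13, 16, 22, 26} must be used), so D = 13.
Among the 7 still-open variables, 22 fits only G (and all 7 values in {1, 4, 5, 12, 16, 22, 26} must be used), so G = 22.
The 6 still-open variables draw from only 6 values {1, 4, 5, 12, 16, 26}, so each is used; only J can be 1, hence J = 1.
The 5 still-open variables together cover exactly {4, 5, 12, 16, 26} — 5 values for 5 variables — and 5 appears only in E's list, so E = 5.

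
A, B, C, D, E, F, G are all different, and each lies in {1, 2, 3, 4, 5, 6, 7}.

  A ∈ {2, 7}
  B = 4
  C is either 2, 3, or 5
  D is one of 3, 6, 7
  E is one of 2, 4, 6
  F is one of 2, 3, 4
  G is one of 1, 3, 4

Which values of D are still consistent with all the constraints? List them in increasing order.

B has just one choice, so B = 4. Eliminate 4 elsewhere: E, F, G.
The 6 still-open variables draw from only 6 values {1, 2, 3, 5, 6, 7}, so each is used; only G can be 1, hence G = 1.
Among the 5 still-open variables, 5 fits only C (and all 5 values in {2, 3, 5, 6, 7} must be used), so C = 5.
No further eliminations apply; D can still be any of 3, 6, 7.

3, 6, 7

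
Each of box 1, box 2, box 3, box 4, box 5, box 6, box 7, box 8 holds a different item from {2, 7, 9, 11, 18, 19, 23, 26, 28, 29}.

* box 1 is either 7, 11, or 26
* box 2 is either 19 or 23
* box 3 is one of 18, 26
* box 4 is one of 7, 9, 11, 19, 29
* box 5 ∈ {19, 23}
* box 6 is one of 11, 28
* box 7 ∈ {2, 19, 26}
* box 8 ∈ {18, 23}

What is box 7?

box 2 and box 5 share exactly the 2 values {19, 23}; by pigeonhole those values go to them, so strike 19, 23 from box 4, box 7, box 8.
box 8 must be 18 (only option left). Strike 18 from box 3.
box 3 has just one choice, so box 3 = 26. Remove 26 from box 1, box 7.
So box 7 = 2.

2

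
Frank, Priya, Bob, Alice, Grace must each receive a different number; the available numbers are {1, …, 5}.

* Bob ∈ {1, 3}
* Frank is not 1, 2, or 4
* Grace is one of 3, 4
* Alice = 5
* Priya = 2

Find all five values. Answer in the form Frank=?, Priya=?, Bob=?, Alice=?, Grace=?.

Priya has just one choice, so Priya = 2.
Alice must be 5 (only option left). Remove 5 from Frank.
That leaves Frank = 3. So Bob, Grace can't be 3.
That leaves Bob = 1.
Grace must be 4 (only option left).

Frank=3, Priya=2, Bob=1, Alice=5, Grace=4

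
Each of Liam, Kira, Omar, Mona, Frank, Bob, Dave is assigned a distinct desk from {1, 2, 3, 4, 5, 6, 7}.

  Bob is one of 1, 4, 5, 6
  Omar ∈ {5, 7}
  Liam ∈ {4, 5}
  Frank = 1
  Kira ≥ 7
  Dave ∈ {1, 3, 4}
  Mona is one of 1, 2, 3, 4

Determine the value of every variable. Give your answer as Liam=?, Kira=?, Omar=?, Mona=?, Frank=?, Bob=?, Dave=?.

Kira has just one choice, so Kira = 7. Eliminate 7 elsewhere: Omar.
Omar has just one choice, so Omar = 5. So Liam, Bob can't be 5.
Frank has just one choice, so Frank = 1. Strike 1 from Mona, Bob, Dave.
That leaves Liam = 4. Eliminate 4 elsewhere: Mona, Bob, Dave.
That leaves Bob = 6.
Dave's domain is down to {3}, so Dave = 3. Strike 3 from Mona.
Mona has just one choice, so Mona = 2.

Liam=4, Kira=7, Omar=5, Mona=2, Frank=1, Bob=6, Dave=3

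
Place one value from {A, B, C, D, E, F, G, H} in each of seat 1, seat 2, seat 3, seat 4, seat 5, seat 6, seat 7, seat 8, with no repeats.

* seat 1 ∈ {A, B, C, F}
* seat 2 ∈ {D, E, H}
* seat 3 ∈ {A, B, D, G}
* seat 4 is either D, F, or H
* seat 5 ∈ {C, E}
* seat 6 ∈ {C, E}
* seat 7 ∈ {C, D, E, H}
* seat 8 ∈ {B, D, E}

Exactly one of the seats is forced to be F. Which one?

seat 4

The 8 variables draw from only 8 values {A, B, C, D, E, F, G, H}, so each is used; only seat 3 can be G, hence seat 3 = G.
The 7 still-open variables draw from only 7 values {A, B, C, D, E, F, H}, so each is used; only seat 1 can be A, hence seat 1 = A.
The 6 still-open variables draw from only 6 values {B, C, D, E, F, H}, so each is used; only seat 8 can be B, hence seat 8 = B.
Among the 5 still-open variables, F fits only seat 4 (and all 5 values in {C, D, E, F, H} must be used), so seat 4 = F.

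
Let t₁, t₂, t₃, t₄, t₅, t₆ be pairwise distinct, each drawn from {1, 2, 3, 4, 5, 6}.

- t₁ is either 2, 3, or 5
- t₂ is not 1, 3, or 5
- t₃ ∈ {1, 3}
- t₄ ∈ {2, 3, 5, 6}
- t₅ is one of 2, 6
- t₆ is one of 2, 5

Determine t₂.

The 6 variables draw from only 6 values {1, 2, 3, 4, 5, 6}, so each is used; only t₃ can be 1, hence t₃ = 1.
The 5 still-open variables draw from only 5 values {2, 3, 4, 5, 6}, so each is used; only t₂ can be 4, hence t₂ = 4.

4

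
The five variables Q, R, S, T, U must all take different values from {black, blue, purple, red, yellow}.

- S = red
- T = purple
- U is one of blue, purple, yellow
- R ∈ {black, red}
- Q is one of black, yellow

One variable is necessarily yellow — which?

S's domain is down to {red}, so S = red. Eliminate red elsewhere: R.
T's domain is down to {purple}, so T = purple. So U can't be purple.
That leaves R = black. Remove black from Q.
So yellow goes to Q.

Q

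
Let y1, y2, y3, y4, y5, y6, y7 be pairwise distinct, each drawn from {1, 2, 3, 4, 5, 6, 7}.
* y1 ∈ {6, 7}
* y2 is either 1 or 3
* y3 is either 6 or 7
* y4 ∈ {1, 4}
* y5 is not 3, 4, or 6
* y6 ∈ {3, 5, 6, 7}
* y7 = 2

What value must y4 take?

y7 must be 2 (only option left). Remove 2 from y5.
The 6 still-open variables draw from only 6 values {1, 3, 4, 5, 6, 7}, so each is used; only y4 can be 4, hence y4 = 4.

4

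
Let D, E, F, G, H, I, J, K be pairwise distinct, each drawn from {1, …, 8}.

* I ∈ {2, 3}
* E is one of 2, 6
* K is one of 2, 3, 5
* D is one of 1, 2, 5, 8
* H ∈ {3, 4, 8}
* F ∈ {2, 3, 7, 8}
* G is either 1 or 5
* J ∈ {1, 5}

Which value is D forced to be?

Among the 8 variables, 4 fits only H (and all 8 values in {1, 2, 3, 4, 5, 6, 7, 8} must be used), so H = 4.
The 7 still-open variables draw from only 7 values {1, 2, 3, 5, 6, 7, 8}, so each is used; only E can be 6, hence E = 6.
The 6 still-open variables together cover exactly {1, 2, 3, 5, 7, 8} — 6 values for 6 variables — and 7 appears only in F's list, so F = 7.
The 5 still-open variables together cover exactly {1, 2, 3, 5, 8} — 5 values for 5 variables — and 8 appears only in D's list, so D = 8.

8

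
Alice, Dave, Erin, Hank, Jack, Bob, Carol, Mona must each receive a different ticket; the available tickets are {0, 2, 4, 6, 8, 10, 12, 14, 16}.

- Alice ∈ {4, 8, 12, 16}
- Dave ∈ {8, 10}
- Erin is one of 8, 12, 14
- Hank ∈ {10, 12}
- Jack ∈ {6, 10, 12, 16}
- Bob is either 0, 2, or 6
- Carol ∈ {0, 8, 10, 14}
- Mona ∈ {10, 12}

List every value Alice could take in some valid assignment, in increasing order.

4, 16

Hank and Mona share exactly the 2 values {10, 12}; by pigeonhole those values go to them, so strike 10, 12 from Alice, Dave, Erin, Jack, Carol.
Dave must be 8 (only option left). Strike 8 from Alice, Erin, Carol.
Erin's domain is down to {14}, so Erin = 14. Strike 14 from Carol.
Carol's domain is down to {0}, so Carol = 0. Eliminate 0 elsewhere: Bob.
No further eliminations apply; Alice can still be any of 4, 16.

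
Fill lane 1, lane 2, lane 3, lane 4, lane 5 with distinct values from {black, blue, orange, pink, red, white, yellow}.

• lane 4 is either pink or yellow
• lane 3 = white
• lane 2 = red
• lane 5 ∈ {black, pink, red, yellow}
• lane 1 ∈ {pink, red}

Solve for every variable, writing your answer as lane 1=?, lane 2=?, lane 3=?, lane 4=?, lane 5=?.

lane 2's domain is down to {red}, so lane 2 = red. Remove red from lane 1, lane 5.
That leaves lane 3 = white.
That leaves lane 1 = pink. Remove pink from lane 4, lane 5.
lane 4 has just one choice, so lane 4 = yellow. Remove yellow from lane 5.
lane 5 must be black (only option left).

lane 1=pink, lane 2=red, lane 3=white, lane 4=yellow, lane 5=black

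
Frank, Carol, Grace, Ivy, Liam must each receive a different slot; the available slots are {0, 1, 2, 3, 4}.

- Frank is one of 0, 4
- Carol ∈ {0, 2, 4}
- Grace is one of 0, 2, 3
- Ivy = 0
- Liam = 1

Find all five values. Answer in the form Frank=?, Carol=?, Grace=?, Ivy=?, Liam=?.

Frank=4, Carol=2, Grace=3, Ivy=0, Liam=1

Ivy has just one choice, so Ivy = 0. Eliminate 0 elsewhere: Frank, Carol, Grace.
Liam has just one choice, so Liam = 1.
Frank must be 4 (only option left). So Carol can't be 4.
Carol has just one choice, so Carol = 2. Remove 2 from Grace.
That leaves Grace = 3.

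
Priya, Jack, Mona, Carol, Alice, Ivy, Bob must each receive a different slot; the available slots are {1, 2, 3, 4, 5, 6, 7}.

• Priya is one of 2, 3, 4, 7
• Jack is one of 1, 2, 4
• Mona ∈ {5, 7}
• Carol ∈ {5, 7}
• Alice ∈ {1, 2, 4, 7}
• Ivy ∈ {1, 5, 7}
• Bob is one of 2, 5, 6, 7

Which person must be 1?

Ivy

The 7 variables draw from only 7 values {1, 2, 3, 4, 5, 6, 7}, so each is used; only Priya can be 3, hence Priya = 3.
Among the 6 still-open variables, 6 fits only Bob (and all 6 values in {1, 2, 4, 5, 6, 7} must be used), so Bob = 6.
Mona and Carol share exactly the 2 values {5, 7}; by pigeonhole those values go to them, so strike 5, 7 from Alice, Ivy.
So 1 goes to Ivy.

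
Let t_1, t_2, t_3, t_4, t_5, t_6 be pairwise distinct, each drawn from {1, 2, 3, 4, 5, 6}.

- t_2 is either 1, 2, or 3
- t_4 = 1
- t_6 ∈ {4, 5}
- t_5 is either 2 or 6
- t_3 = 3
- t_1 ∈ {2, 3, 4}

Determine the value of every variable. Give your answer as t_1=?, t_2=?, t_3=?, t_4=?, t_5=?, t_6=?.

t_1=4, t_2=2, t_3=3, t_4=1, t_5=6, t_6=5

t_3's domain is down to {3}, so t_3 = 3. So t_1, t_2 can't be 3.
t_4 has just one choice, so t_4 = 1. Eliminate 1 elsewhere: t_2.
t_2 must be 2 (only option left). Remove 2 from t_1, t_5.
t_5's domain is down to {6}, so t_5 = 6.
t_1 has just one choice, so t_1 = 4. Remove 4 from t_6.
t_6 has just one choice, so t_6 = 5.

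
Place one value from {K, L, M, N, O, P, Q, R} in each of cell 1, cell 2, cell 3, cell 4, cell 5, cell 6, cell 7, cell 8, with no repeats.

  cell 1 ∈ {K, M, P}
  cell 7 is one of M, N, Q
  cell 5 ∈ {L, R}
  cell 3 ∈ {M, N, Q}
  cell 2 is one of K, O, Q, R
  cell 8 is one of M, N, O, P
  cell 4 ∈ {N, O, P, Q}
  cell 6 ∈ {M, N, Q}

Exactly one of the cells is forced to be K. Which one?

cell 1

The 8 variables draw from only 8 values {K, L, M, N, O, P, Q, R}, so each is used; only cell 5 can be L, hence cell 5 = L.
The 7 still-open variables draw from only 7 values {K, M, N, O, P, Q, R}, so each is used; only cell 2 can be R, hence cell 2 = R.
The 6 still-open variables together cover exactly {K, M, N, O, P, Q} — 6 values for 6 variables — and K appears only in cell 1's list, so cell 1 = K.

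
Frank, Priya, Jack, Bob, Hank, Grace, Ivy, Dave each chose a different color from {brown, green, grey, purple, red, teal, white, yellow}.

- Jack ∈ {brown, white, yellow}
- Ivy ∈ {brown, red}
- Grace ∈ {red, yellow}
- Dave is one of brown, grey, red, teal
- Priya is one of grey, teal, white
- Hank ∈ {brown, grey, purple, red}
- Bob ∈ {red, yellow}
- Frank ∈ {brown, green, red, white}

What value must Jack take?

Among the 8 variables, green fits only Frank (and all 8 values in {brown, green, grey, purple, red, teal, white, yellow} must be used), so Frank = green.
Among the 7 still-open variables, purple fits only Hank (and all 7 values in {brown, grey, purple, red, teal, white, yellow} must be used), so Hank = purple.
The 2 variables Bob and Grace are confined to {red, yellow}, which locks those values in; drop them from Jack, Ivy, Dave.
Ivy must be brown (only option left). Eliminate brown elsewhere: Jack, Dave.
So Jack = white.

white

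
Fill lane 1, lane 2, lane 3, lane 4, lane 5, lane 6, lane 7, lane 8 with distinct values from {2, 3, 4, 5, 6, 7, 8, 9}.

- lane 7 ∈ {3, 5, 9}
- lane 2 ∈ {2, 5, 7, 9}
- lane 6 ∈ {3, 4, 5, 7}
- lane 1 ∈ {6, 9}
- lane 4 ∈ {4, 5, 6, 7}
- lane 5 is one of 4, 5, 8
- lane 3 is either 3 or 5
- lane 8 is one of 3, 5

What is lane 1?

6

The 8 variables together cover exactly {2, 3, 4, 5, 6, 7, 8, 9} — 8 values for 8 variables — and 2 appears only in lane 2's list, so lane 2 = 2.
The 7 still-open variables together cover exactly {3, 4, 5, 6, 7, 8, 9} — 7 values for 7 variables — and 8 appears only in lane 5's list, so lane 5 = 8.
lane 3 and lane 8 share exactly the 2 values {3, 5}; by pigeonhole those values go to them, so strike 3, 5 from lane 4, lane 6, lane 7.
lane 7 must be 9 (only option left). Strike 9 from lane 1.
So lane 1 = 6.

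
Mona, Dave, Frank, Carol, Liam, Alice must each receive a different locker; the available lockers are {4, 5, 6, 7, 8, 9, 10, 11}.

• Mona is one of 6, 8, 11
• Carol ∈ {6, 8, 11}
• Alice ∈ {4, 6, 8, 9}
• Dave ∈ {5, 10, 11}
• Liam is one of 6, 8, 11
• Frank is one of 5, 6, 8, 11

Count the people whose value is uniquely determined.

Mona, Carol, Liam between them cover only {6, 8, 11} — a naked triple. Remove those values from Dave, Frank, Alice.
Frank has just one choice, so Frank = 5. So Dave can't be 5.
Dave has just one choice, so Dave = 10.
Determined: Dave=10, Frank=5. The other people each still have more than one consistent value. That makes 2.

2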